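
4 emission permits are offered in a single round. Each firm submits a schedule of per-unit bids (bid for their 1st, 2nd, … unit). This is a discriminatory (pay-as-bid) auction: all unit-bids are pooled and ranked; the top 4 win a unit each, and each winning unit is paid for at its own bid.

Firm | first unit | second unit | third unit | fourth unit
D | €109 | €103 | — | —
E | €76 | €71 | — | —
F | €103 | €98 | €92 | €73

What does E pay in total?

E pays €0

All unit-bids, highest first — top 4: 109 (D-1), 103 (D-2), 103 (F-1), 98 (F-2)
Next rejected bid: €92 (not a price — pay-as-bid).
E wins no units.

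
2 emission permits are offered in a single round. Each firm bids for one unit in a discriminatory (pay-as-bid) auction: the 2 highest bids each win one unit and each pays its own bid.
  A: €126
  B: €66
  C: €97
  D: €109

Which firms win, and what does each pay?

Sorting: 126 (A), 109 (D), 97 (C), 66 (B)
Winners (2 units): A, D.
Each winner pays its own bid: A €126, D €109.

A €126, D €109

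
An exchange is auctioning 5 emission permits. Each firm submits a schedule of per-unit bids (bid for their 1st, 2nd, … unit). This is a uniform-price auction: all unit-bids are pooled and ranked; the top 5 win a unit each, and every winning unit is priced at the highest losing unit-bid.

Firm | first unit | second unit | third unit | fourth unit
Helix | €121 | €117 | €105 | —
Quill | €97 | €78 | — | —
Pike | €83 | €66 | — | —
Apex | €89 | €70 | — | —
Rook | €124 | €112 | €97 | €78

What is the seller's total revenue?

Total revenue: €485

All unit-bids, highest first — top 5: 124 (Rook-1), 121 (Helix-1), 117 (Helix-2), 112 (Rook-2), 105 (Helix-3)
The (k+1)-th unit-bid is €97.
Allocation: Helix 3, Rook 2. Every unit priced at €97.
Revenue = 5 × 97 = €485.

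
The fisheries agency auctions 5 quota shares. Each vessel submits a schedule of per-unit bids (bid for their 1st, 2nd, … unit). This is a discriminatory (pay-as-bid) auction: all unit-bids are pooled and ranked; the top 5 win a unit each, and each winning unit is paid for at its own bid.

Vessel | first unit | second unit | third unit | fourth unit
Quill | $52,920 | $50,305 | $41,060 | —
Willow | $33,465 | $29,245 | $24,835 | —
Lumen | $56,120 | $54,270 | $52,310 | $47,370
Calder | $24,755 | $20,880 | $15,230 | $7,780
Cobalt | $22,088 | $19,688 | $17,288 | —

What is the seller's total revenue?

Total revenue: $265,925

Merging the schedules and taking the best 5: 56,120 (Lumen-1), 54,270 (Lumen-2), 52,920 (Quill-1), 52,310 (Lumen-3), 50,305 (Quill-2)
Next rejected bid: $47,370 (not a price — pay-as-bid).
Each winning unit pays its own bid.
Revenue = 56,120 + 54,270 + 52,920 + 52,310 + 50,305 = $265,925.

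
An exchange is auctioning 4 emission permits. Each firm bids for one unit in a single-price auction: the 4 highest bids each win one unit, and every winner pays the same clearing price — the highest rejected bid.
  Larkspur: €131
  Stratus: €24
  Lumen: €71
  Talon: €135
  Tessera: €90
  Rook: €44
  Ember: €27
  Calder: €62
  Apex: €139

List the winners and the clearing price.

Ordering the bids: 139 (Apex), 135 (Talon), 131 (Larkspur), 90 (Tessera), 71 (Lumen), 62 (Calder), …
The 4 highest are Apex, Talon, Larkspur, Tessera.
Highest unsuccessful bid: €71 → clearing price.

Apex, Talon, Larkspur, Tessera; each pays €71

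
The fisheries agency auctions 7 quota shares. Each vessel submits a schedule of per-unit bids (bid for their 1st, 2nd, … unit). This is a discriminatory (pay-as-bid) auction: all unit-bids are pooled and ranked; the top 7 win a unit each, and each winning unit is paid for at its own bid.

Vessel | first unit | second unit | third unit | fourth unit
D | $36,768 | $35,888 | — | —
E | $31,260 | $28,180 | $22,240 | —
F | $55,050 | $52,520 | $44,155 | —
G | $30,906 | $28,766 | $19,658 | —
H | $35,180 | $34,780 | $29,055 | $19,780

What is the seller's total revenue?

All unit-bids, highest first — top 7: 55,050 (F-1), 52,520 (F-2), 44,155 (F-3), 36,768 (D-1), 35,888 (D-2), 35,180 (H-1), 34,780 (H-2)
Next rejected bid: $31,260 (not a price — pay-as-bid).
Each winning unit pays its own bid.
Revenue = 55,050 + 52,520 + 44,155 + 36,768 + 35,888 + 35,180 + 34,780 = $294,341.

Total revenue: $294,341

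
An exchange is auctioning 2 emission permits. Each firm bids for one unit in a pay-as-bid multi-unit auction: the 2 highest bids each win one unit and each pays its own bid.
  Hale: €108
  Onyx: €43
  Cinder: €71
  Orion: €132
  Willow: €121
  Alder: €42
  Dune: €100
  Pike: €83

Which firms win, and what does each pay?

Orion €132, Willow €121

Bids ranked high→low: 132 (Orion), 121 (Willow), 108 (Hale), 100 (Dune), …
The 2 highest are Orion, Willow.
Each winner pays its own bid: Orion €132, Willow €121.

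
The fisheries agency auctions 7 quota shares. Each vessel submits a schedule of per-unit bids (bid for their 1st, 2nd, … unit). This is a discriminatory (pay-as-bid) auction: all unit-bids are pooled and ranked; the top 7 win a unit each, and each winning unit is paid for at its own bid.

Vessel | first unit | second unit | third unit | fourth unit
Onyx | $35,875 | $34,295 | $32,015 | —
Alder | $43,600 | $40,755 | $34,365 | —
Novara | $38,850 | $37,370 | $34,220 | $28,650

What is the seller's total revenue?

All unit-bids, highest first — top 7: 43,600 (Alder-1), 40,755 (Alder-2), 38,850 (Novara-1), 37,370 (Novara-2), 35,875 (Onyx-1), 34,365 (Alder-3), 34,295 (Onyx-2)
Next rejected bid: $34,220 (not a price — pay-as-bid).
Each winning unit pays its own bid.
Revenue = 43,600 + 40,755 + 38,850 + 37,370 + 35,875 + 34,365 + 34,295 = $265,110.

Total revenue: $265,110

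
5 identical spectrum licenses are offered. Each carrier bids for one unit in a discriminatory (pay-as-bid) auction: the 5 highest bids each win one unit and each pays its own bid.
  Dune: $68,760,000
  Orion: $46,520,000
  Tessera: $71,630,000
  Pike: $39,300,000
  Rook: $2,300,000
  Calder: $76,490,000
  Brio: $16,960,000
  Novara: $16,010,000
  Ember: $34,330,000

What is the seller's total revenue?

Ordering the bids: 76,490,000 (Calder), 71,630,000 (Tessera), 68,760,000 (Dune), 46,520,000 (Orion), 39,300,000 (Pike), 34,330,000 (Ember), 16,960,000 (Brio), …
The 5 highest are Calder, Tessera, Dune, Orion, Pike.
Total revenue = 76,490,000 + 71,630,000 + 68,760,000 + 46,520,000 + 39,300,000 = $302,700,000.

Total revenue: $302,700,000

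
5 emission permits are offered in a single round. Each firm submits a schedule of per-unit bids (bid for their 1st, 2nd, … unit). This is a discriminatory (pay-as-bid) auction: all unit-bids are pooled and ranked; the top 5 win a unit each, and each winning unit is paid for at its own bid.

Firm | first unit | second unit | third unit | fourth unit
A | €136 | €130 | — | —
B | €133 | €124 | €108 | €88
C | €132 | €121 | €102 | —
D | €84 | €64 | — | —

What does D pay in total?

D pays €0

Merging the schedules and taking the best 5: 136 (A-1), 133 (B-1), 132 (C-1), 130 (A-2), 124 (B-2)
Next rejected bid: €121 (not a price — pay-as-bid).
D wins no units.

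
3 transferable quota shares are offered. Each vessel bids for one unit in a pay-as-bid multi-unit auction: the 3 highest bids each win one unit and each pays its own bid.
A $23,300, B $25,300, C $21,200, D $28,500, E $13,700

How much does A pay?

A pays $23,300

Sorting: 28,500 (D), 25,300 (B), 23,300 (A), 21,200 (C), 13,700 (E)
Top 3: D, B, A.
A wins → own bid $23,300.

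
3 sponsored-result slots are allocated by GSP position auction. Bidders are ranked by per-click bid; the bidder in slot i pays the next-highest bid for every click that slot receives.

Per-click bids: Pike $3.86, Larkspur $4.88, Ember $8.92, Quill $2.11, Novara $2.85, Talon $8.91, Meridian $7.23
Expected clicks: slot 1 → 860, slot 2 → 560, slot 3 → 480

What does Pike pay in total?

Pike pays $0.00

Ranked by bid: $8.92 (Ember) > $8.91 (Talon) > $7.23 (Meridian) > $4.88 (Larkspur) > …
Pike ranks below slot 3 → no slot, pays nothing.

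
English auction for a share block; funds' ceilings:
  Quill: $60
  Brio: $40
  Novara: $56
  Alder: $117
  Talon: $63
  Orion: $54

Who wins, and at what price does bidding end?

Alder wins at $63

Rule: the price rises until one bidder remains; the winner pays the price at which the last rival dropped out.
Limits ranked: 117 (Alder) > 63 (Talon) > 60 (Quill) > 56 (Novara) > 54 (Orion) > 40 (Brio)
Talon is the last rival to drop out, at $63; Alder remains and wins at that price.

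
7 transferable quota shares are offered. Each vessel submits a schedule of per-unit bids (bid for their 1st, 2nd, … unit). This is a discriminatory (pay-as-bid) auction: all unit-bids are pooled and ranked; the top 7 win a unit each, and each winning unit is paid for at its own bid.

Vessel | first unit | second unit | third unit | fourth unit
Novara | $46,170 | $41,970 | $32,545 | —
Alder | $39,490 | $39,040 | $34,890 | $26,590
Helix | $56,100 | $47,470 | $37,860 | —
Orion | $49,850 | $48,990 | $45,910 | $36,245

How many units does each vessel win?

Helix 2, Novara 2, Orion 3

Merging the schedules and taking the best 7: 56,100 (Helix-1), 49,850 (Orion-1), 48,990 (Orion-2), 47,470 (Helix-2), 46,170 (Novara-1), 45,910 (Orion-3), 41,970 (Novara-2)
Next rejected bid: $39,490 (not a price — pay-as-bid).
Allocation: Helix 2, Novara 2, Orion 3.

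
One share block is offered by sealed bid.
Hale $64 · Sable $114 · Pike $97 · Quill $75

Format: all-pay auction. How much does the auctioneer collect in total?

All-pay auction: the highest bidder wins the item, but every bidder pays their own bid.
Sorting bids: 114 (Sable) > 97 (Pike) > 75 (Quill) > 64 (Hale)
Sable wins with the top bid; all bids are sunk regardless.
Every bidder forfeits their bid regardless of winning.
Revenue = 64 + 114 + 97 + 75 = $350.

Total revenue: $350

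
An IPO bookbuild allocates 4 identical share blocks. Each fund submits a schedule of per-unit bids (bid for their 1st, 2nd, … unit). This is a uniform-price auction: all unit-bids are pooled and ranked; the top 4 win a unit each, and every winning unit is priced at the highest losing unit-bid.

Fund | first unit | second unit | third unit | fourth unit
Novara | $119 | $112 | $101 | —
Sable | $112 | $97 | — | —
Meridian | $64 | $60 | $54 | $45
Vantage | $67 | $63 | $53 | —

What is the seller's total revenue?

Total revenue: $388

Merging the schedules and taking the best 4: 119 (Novara-1), 112 (Novara-2), 112 (Sable-1), 101 (Novara-3)
The (k+1)-th unit-bid is $97.
Allocation: Novara 3, Sable 1. Every unit priced at $97.
Revenue = 4 × 97 = $388.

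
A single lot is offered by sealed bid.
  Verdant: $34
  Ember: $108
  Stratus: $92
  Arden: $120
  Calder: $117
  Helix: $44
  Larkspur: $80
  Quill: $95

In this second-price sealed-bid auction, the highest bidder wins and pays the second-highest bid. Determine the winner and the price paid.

Rule: the highest bidder wins and pays the second-highest bid.
Bids in order: 120 (Arden) > 117 (Calder) > 108 (Ember) > 95 (Quill) > 92 (Stratus) > 80 (Larkspur) > …
Second-price: Arden pays Calder's bid of $117.

Arden pays $117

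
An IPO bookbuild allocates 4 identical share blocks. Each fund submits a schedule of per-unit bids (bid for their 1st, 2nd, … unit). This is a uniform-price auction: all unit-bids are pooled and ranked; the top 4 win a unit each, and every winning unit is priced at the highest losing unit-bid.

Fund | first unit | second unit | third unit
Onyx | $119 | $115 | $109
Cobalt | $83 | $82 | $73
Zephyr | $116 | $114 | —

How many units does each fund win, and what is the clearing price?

Onyx 2, Zephyr 2; clearing price $109

All unit-bids, highest first — top 4: 119 (Onyx-1), 116 (Zephyr-1), 115 (Onyx-2), 114 (Zephyr-2)
Highest rejected unit-bid = $109.
Allocation: Onyx 2, Zephyr 2.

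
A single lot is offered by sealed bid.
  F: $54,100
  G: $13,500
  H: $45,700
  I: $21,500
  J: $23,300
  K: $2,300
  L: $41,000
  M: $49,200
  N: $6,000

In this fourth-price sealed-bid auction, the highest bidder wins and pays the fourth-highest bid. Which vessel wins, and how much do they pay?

Fourth-price sealed-bid auction: the highest bidder wins and pays the fourth-highest bid.
Bids in order: 54,100 (F) > 49,200 (M) > 45,700 (H) > 41,000 (L) > 23,300 (J) > 21,500 (I) > …
F is highest; pays the fourth-highest bid, $41,000.

F pays $41,000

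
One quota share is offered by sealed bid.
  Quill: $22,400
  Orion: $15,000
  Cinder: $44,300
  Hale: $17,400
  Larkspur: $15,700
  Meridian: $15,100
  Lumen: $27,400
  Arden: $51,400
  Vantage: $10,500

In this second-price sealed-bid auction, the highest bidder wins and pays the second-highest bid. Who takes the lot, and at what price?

Second-price sealed-bid auction: the highest bidder wins and pays the second-highest bid.
Bids in order: 51,400 (Arden) > 44,300 (Cinder) > 27,400 (Lumen) > 22,400 (Quill) > 17,400 (Hale) > 15,700 (Larkspur) > …
Arden wins with the highest bid; price is set by the runner-up at $44,300.

Arden pays $44,300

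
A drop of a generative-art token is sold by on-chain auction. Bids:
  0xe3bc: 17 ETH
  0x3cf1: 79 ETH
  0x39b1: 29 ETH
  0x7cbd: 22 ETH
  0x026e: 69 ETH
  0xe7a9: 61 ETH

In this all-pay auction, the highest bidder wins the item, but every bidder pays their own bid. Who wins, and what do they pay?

Rule: the highest bidder wins the item, but every bidder pays their own bid.
Sorting bids: 79 (0x3cf1) > 69 (0x026e) > 61 (0xe7a9) > 29 (0x39b1) > 22 (0x7cbd) > 17 (0xe3bc)
0x3cf1 wins with the top bid; all bids are sunk regardless.

0x3cf1 pays 79 ETH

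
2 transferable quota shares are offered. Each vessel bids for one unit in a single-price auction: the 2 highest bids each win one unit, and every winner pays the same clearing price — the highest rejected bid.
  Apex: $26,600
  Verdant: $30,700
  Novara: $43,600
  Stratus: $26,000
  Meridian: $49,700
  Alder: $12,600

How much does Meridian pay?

Meridian pays $30,700

Ordering the bids: 49,700 (Meridian), 43,600 (Novara), 30,700 (Verdant), 26,600 (Apex), …
Top 2: Meridian, Novara.
Highest unsuccessful bid: $30,700 → clearing price.
Meridian wins → pays $30,700.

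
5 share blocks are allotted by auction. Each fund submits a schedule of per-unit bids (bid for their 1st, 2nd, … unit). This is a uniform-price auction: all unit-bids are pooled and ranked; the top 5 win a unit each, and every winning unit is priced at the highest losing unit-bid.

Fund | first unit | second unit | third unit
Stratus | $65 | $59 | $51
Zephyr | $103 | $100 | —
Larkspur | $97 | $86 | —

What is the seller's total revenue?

Total revenue: $295

Pooled unit-bids ranked (top 5): 103 (Zephyr-1), 100 (Zephyr-2), 97 (Larkspur-1), 86 (Larkspur-2), 65 (Stratus-1)
Highest rejected unit-bid = $59.
Allocation: Larkspur 2, Stratus 1, Zephyr 2. Every unit priced at $59.
Revenue = 5 × 59 = $295.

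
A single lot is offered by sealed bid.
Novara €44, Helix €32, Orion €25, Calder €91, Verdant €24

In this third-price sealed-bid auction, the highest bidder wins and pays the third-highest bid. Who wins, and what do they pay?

Rule: the highest bidder wins and pays the third-highest bid.
Bids in order: 91 (Calder) > 44 (Novara) > 32 (Helix) > 25 (Orion) > 24 (Verdant)
Calder wins; payment is bid #3 in the ranking = €32.

Calder pays €32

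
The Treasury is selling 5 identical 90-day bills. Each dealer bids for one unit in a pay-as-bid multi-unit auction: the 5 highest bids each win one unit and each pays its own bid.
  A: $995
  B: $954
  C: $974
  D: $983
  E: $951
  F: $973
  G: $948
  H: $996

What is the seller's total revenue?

Total revenue: $4,921

Sorting: 996 (H), 995 (A), 983 (D), 974 (C), 973 (F), 954 (B), 951 (E), …
Winners (5 units): H, A, D, C, F.
Total revenue = 996 + 995 + 983 + 974 + 973 = $4,921.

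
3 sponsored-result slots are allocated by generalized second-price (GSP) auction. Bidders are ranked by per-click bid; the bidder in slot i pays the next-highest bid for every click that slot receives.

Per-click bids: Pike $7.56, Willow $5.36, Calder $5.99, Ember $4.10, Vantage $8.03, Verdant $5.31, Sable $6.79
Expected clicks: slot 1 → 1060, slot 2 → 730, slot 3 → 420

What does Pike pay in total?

Per-click bids in order: $8.03 (Vantage) > $7.56 (Pike) > $6.79 (Sable) > $5.99 (Calder) > …
Pike holds slot 2 → pays next bid $6.79 × 730 clicks = $4956.70.

Pike pays $4956.70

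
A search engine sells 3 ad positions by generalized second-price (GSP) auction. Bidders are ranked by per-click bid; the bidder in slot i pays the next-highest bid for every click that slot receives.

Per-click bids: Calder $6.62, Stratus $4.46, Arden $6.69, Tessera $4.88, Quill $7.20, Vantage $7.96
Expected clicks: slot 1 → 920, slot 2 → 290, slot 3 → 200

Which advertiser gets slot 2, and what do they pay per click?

Per-click bids in order: $7.96 (Vantage) > $7.20 (Quill) > $6.69 (Arden) > $6.62 (Calder) > …
Slot 2 goes to the second-ranked bidder, Quill, who pays the next bid down: $6.69/click.

Quill; $6.69 per click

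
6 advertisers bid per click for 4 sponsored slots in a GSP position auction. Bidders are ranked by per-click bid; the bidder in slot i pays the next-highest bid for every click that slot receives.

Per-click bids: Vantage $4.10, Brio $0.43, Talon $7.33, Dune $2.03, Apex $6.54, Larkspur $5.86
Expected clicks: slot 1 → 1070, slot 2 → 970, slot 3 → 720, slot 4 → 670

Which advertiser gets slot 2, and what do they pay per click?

Apex; $5.86 per click

Per-click bids in order: $7.33 (Talon) > $6.54 (Apex) > $5.86 (Larkspur) > $4.10 (Vantage) > $2.03 (Dune) > …
Slot 2 goes to the second-ranked bidder, Apex, who pays the next bid down: $5.86/click.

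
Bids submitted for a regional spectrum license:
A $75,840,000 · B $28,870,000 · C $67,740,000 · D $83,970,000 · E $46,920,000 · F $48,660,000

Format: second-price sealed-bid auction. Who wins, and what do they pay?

D pays $75,840,000

Bids in order: 83,970,000 (D) > 75,840,000 (A) > 67,740,000 (C) > 48,660,000 (F) > 46,920,000 (E) > 28,870,000 (B)
D wins with the highest bid; price is set by the runner-up at $75,840,000.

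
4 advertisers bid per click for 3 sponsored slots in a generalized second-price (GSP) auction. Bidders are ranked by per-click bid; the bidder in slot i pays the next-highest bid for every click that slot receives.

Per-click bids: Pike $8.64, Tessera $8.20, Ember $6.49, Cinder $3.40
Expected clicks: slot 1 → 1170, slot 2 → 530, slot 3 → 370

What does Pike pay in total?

Pike pays $9594.00

Sorting advertisers: $8.64 (Pike) > $8.20 (Tessera) > $6.49 (Ember) > $3.40 (Cinder)
Pike holds slot 1 → pays next bid $8.20 × 1170 clicks = $9594.00.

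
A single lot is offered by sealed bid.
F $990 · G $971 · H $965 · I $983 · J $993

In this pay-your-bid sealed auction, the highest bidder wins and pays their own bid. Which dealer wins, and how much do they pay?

J pays $993

Bids ranked: 993 (J) > 990 (F) > 983 (I) > 971 (G) > 965 (H)
First-price: J pays what they bid, $993.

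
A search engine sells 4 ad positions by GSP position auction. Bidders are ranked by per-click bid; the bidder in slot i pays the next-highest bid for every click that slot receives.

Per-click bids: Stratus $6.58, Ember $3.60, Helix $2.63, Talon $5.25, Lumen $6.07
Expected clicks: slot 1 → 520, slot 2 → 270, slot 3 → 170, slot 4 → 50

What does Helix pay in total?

Per-click bids in order: $6.58 (Stratus) > $6.07 (Lumen) > $5.25 (Talon) > $3.60 (Ember) > $2.63 (Helix)
Helix ranks below slot 4 → no slot, pays nothing.

Helix pays $0.00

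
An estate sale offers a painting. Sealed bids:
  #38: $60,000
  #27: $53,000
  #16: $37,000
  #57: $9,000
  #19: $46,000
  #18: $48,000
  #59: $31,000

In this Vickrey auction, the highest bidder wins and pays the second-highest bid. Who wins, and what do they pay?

#38 pays $53,000

Bids ranked: 60,000 (#38) > 53,000 (#27) > 48,000 (#18) > 46,000 (#19) > 37,000 (#16) > 31,000 (#59) > …
Second-price: #38 pays #27's bid of $53,000.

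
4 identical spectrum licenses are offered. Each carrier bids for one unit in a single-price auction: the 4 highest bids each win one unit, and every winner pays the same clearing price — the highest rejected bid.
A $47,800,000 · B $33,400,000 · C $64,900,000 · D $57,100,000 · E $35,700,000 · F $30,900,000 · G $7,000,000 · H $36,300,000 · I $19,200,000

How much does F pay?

Ordering the bids: 64,900,000 (C), 57,100,000 (D), 47,800,000 (A), 36,300,000 (H), 35,700,000 (E), 33,400,000 (B), …
The 4 highest are C, D, A, H.
Highest unsuccessful bid: $35,700,000 → clearing price.
F does not win → pays $0.

F pays $0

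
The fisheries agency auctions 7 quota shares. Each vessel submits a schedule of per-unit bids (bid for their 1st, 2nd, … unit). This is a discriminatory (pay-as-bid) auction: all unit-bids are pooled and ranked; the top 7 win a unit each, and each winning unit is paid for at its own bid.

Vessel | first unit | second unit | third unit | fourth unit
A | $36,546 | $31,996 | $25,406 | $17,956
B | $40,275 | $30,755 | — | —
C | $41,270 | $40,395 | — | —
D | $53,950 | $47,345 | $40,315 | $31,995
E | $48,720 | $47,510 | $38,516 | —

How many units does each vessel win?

Merging the schedules and taking the best 7: 53,950 (D-1), 48,720 (E-1), 47,510 (E-2), 47,345 (D-2), 41,270 (C-1), 40,395 (C-2), 40,315 (D-3)
Next rejected bid: $40,275 (not a price — pay-as-bid).
Allocation: C 2, D 3, E 2.

C 2, D 3, E 2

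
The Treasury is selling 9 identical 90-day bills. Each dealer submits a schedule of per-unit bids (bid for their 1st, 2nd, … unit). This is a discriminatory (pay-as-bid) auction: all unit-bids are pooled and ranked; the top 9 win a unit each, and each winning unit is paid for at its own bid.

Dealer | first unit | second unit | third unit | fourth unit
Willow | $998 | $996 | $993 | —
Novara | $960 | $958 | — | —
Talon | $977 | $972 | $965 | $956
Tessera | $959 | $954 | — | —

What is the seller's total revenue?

Merging the schedules and taking the best 9: 998 (Willow-1), 996 (Willow-2), 993 (Willow-3), 977 (Talon-1), 972 (Talon-2), 965 (Talon-3), 960 (Novara-1), 959 (Tessera-1), 958 (Novara-2)
Next rejected bid: $956 (not a price — pay-as-bid).
Each winning unit pays its own bid.
Revenue = 998 + 996 + 993 + 977 + 972 + 965 + 960 + 959 + 958 = $8,778.

Total revenue: $8,778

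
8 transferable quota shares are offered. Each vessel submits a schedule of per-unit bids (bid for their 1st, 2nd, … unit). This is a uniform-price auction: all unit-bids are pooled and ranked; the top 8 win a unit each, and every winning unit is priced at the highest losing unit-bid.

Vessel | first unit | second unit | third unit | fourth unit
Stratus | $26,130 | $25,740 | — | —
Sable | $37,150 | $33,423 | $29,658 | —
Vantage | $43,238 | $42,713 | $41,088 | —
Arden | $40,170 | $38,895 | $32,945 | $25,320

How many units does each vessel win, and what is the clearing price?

Arden 3, Sable 2, Vantage 3; clearing price $29,658

Pooled unit-bids ranked (top 8): 43,238 (Vantage-1), 42,713 (Vantage-2), 41,088 (Vantage-3), 40,170 (Arden-1), 38,895 (Arden-2), 37,150 (Sable-1), 33,423 (Sable-2), 32,945 (Arden-3)
Highest rejected unit-bid = $29,658.
Allocation: Arden 3, Sable 2, Vantage 3.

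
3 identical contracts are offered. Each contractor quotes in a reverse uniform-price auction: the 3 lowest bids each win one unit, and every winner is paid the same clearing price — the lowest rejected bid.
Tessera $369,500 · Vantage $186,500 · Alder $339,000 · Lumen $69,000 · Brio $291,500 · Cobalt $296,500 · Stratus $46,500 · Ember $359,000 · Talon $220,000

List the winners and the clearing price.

Bids ranked low→high: 46,500 (Stratus), 69,000 (Lumen), 186,500 (Vantage), 220,000 (Talon), 291,500 (Brio), …
The 3 lowest are Stratus, Lumen, Vantage.
Lowest unsuccessful bid: $220,000 → clearing price.

Stratus, Lumen, Vantage; each is paid $220,000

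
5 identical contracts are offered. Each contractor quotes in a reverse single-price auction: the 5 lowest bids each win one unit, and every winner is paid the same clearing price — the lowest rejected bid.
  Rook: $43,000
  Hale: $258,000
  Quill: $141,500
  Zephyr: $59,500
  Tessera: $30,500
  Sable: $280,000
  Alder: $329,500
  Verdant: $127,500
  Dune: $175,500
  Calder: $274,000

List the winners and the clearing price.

Tessera, Rook, Zephyr, Verdant, Quill; each is paid $175,500

Ordering the bids: 30,500 (Tessera), 43,000 (Rook), 59,500 (Zephyr), 127,500 (Verdant), 141,500 (Quill), 175,500 (Dune), 258,000 (Hale), …
Lowest 5: Tessera, Rook, Zephyr, Verdant, Quill.
First losing bid is Dune's $175,500, which sets the uniform price.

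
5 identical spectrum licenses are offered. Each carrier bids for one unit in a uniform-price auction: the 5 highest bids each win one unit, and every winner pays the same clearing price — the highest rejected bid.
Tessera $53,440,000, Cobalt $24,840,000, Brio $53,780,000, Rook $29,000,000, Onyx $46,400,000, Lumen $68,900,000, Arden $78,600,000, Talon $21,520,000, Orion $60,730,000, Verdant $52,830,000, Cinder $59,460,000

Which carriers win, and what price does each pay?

Sorting: 78,600,000 (Arden), 68,900,000 (Lumen), 60,730,000 (Orion), 59,460,000 (Cinder), 53,780,000 (Brio), 53,440,000 (Tessera), 52,830,000 (Verdant), …
The 5 highest are Arden, Lumen, Orion, Cinder, Brio.
Highest unsuccessful bid: $53,440,000 → clearing price.

Arden, Lumen, Orion, Cinder, Brio; each pays $53,440,000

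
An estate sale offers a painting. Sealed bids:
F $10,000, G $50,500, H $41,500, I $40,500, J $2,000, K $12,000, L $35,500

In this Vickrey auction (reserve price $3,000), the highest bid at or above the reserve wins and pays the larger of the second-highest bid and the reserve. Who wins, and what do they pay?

G pays $41,500

Rule: the highest bid at or above the reserve wins and pays the larger of the second-highest bid and the reserve.
Bids in order: 50,500 (G) > 41,500 (H) > 40,500 (I) > 35,500 (L) > 12,000 (K) > 10,000 (F) > …
G has the top bid at or above the reserve ($50,500).
Second-highest bid $41,500 exceeds the reserve $3,000 → payment $41,500.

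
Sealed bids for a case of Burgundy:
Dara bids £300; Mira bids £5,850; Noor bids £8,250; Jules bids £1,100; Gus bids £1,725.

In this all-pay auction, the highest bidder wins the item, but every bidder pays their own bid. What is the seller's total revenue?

Total revenue: £17,225

Sorting bids: 8,250 (Noor) > 5,850 (Mira) > 1,725 (Gus) > 1,100 (Jules) > 300 (Dara)
Noor wins with the top bid; all bids are sunk regardless.
Every bidder forfeits their bid regardless of winning.
Revenue = 300 + 5,850 + 8,250 + 1,100 + 1,725 = £17,225.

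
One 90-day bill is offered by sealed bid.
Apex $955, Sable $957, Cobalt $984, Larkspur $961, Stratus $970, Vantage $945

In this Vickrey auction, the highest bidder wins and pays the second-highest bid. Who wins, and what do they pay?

Cobalt pays $970

Sorting bids: 984 (Cobalt) > 970 (Stratus) > 961 (Larkspur) > 957 (Sable) > 955 (Apex) > 945 (Vantage)
Cobalt wins with the highest bid; price is set by the runner-up at $970.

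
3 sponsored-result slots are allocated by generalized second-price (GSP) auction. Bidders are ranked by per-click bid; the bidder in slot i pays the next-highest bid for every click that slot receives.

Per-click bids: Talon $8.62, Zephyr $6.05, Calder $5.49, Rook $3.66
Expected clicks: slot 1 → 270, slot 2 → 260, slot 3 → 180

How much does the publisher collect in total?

Sorting advertisers: $8.62 (Talon) > $6.05 (Zephyr) > $5.49 (Calder) > $3.66 (Rook)
Slot 1: Talon pays $6.05 × 270 = $1633.50
Slot 2: Zephyr pays $5.49 × 260 = $1427.40
Slot 3: Calder pays $3.66 × 180 = $658.80
Total = $3719.70

Total revenue: $3719.70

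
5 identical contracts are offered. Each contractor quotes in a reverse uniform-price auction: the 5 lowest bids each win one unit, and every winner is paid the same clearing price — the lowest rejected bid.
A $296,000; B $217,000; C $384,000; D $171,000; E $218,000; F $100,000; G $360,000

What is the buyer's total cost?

Total cost: $1,800,000

Ordering the bids: 100,000 (F), 171,000 (D), 217,000 (B), 218,000 (E), 296,000 (A), 360,000 (G), 384,000 (C)
Lowest 5: F, D, B, E, A.
Lowest unsuccessful bid: $360,000 → clearing price.
Total cost = 5 × $360,000 = $1,800,000.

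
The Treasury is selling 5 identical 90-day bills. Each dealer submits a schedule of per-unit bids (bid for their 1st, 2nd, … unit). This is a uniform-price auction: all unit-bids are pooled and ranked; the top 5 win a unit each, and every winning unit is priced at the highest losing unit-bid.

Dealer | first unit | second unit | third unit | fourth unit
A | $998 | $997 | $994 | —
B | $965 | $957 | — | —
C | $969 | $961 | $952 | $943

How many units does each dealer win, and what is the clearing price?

Pooled unit-bids ranked (top 5): 998 (A-1), 997 (A-2), 994 (A-3), 969 (C-1), 965 (B-1)
First bid not allocated: $961.
Allocation: A 3, B 1, C 1.

A 3, B 1, C 1; clearing price $961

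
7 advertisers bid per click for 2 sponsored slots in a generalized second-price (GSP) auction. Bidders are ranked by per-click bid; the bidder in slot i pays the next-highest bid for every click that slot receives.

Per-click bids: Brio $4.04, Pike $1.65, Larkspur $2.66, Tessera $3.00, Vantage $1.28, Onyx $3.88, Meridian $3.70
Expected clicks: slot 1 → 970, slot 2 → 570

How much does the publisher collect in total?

Total revenue: $5872.60

Per-click bids in order: $4.04 (Brio) > $3.88 (Onyx) > $3.70 (Meridian) > …
Slot 1: Brio pays $3.88 × 970 = $3763.60
Slot 2: Onyx pays $3.70 × 570 = $2109.00
Total = $5872.60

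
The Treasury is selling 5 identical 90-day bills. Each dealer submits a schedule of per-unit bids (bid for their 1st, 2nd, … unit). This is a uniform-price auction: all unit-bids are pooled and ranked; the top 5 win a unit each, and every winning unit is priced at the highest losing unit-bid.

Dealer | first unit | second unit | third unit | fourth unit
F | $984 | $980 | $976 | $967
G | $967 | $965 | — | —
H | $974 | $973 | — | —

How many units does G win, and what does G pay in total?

Merging the schedules and taking the best 5: 984 (F-1), 980 (F-2), 976 (F-3), 974 (H-1), 973 (H-2)
The (k+1)-th unit-bid is $967.
G wins 0 unit(s) at $967 each.

G: 0 units, pays $0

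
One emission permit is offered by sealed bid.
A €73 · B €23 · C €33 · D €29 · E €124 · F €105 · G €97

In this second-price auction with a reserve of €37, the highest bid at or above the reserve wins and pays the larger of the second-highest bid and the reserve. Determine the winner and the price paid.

Sorting bids: 124 (E) > 105 (F) > 97 (G) > 73 (A) > 33 (C) > 29 (D) > …
Highest eligible bid: E at €124.
Second-highest bid €105 exceeds the reserve €37 → payment €105.

E pays €105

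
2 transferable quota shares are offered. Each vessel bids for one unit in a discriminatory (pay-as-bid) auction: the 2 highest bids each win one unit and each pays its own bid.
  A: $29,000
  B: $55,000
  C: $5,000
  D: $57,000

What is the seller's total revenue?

Sorting: 57,000 (D), 55,000 (B), 29,000 (A), 5,000 (C)
Winners (2 units): D, B.
Total revenue = 57,000 + 55,000 = $112,000.

Total revenue: $112,000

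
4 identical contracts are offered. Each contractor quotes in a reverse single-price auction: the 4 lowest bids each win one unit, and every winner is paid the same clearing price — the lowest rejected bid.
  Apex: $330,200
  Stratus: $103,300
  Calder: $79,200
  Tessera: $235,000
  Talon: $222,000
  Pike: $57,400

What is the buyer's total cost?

Total cost: $940,000

Sorting: 57,400 (Pike), 79,200 (Calder), 103,300 (Stratus), 222,000 (Talon), 235,000 (Tessera), 330,200 (Apex)
Lowest 4: Pike, Calder, Stratus, Talon.
Lowest unsuccessful bid: $235,000 → clearing price.
Total cost = 4 × $235,000 = $940,000.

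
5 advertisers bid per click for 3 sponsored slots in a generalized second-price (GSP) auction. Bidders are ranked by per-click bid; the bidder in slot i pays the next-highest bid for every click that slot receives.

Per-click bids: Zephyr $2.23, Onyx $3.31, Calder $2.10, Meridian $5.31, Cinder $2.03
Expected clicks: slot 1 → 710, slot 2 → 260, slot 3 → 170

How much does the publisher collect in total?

Total revenue: $3286.90

Sorting advertisers: $5.31 (Meridian) > $3.31 (Onyx) > $2.23 (Zephyr) > $2.10 (Calder) > …
Slot 1: Meridian pays $3.31 × 710 = $2350.10
Slot 2: Onyx pays $2.23 × 260 = $579.80
Slot 3: Zephyr pays $2.10 × 170 = $357.00
Total = $3286.90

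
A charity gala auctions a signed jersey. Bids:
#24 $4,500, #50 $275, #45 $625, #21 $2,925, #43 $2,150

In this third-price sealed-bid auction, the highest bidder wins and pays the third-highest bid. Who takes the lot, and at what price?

#24 pays $2,150

Sorting bids: 4,500 (#24) > 2,925 (#21) > 2,150 (#43) > 625 (#45) > 275 (#50)
#24 is highest; pays the third-highest bid, $2,150.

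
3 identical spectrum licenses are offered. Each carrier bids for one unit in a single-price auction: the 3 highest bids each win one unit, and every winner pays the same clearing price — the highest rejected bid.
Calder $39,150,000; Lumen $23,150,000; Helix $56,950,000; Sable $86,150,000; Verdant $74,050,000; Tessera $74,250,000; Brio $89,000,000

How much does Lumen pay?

Ordering the bids: 89,000,000 (Brio), 86,150,000 (Sable), 74,250,000 (Tessera), 74,050,000 (Verdant), 56,950,000 (Helix), …
Top 3: Brio, Sable, Tessera.
First losing bid is Verdant's $74,050,000, which sets the uniform price.
Lumen does not win → pays $0.

Lumen pays $0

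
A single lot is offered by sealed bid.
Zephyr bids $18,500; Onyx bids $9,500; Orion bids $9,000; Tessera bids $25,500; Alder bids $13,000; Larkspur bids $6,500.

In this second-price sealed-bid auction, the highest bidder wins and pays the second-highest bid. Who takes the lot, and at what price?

Sorting bids: 25,500 (Tessera) > 18,500 (Zephyr) > 13,000 (Alder) > 9,500 (Onyx) > 9,000 (Orion) > 6,500 (Larkspur)
Tessera wins with the highest bid; price is set by the runner-up at $18,500.

Tessera pays $18,500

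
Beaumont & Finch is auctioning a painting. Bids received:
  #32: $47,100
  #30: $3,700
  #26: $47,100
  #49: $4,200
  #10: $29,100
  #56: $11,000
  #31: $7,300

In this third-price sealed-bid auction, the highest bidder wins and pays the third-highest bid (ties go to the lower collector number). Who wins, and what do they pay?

#26 pays $29,100

Bids in order: 47,100 (#26) > 47,100 (#32) > 29,100 (#10) > 11,000 (#56) > 7,300 (#31) > 4,200 (#49) > …
Tie at $47,100 → #26 wins by tie-break.
#26 wins; payment is bid #3 in the ranking = $29,100.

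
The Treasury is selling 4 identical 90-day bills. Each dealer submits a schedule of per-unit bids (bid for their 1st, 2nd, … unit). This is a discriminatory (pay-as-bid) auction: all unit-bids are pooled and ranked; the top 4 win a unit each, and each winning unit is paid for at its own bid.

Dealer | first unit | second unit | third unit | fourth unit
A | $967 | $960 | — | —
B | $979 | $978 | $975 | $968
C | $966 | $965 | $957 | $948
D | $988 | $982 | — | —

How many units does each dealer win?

B 2, D 2

All unit-bids, highest first — top 4: 988 (D-1), 982 (D-2), 979 (B-1), 978 (B-2)
Next rejected bid: $975 (not a price — pay-as-bid).
Allocation: B 2, D 2.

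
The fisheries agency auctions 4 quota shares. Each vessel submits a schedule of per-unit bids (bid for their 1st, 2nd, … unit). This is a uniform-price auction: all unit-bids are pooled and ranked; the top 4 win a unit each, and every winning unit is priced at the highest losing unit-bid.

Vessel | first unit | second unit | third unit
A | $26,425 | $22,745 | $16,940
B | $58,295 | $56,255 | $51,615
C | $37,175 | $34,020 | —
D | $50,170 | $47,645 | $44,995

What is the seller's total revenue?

Total revenue: $190,580

Merging the schedules and taking the best 4: 58,295 (B-1), 56,255 (B-2), 51,615 (B-3), 50,170 (D-1)
Highest rejected unit-bid = $47,645.
Allocation: B 3, D 1. Every unit priced at $47,645.
Revenue = 4 × 47,645 = $190,580.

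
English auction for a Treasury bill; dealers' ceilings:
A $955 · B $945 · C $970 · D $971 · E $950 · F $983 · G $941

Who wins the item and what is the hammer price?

Ascending (English) auction: the price rises until one bidder remains; the winner pays the price at which the last rival dropped out.
Limits in order: 983 (F) > 971 (D) > 970 (C) > 955 (A) > 950 (E) > 945 (B) > …
Once the price passes $971, only F is left; the hammer falls at D's limit of $971.

F wins at $971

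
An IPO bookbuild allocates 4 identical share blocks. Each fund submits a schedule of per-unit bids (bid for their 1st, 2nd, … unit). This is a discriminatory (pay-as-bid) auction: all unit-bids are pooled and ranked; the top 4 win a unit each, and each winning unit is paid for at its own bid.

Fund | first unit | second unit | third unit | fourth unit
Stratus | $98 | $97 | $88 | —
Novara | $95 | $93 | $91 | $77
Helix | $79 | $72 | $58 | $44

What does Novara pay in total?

Novara pays $188

All unit-bids, highest first — top 4: 98 (Stratus-1), 97 (Stratus-2), 95 (Novara-1), 93 (Novara-2)
Next rejected bid: $91 (not a price — pay-as-bid).
Novara's winning unit-bids: 95 + 93 = $188.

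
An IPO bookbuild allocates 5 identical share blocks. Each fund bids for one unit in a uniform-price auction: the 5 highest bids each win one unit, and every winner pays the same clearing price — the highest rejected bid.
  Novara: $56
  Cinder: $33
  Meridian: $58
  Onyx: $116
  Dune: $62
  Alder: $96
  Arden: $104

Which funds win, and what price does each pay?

Onyx, Arden, Alder, Dune, Meridian; each pays $56

Bids ranked high→low: 116 (Onyx), 104 (Arden), 96 (Alder), 62 (Dune), 58 (Meridian), 56 (Novara), 33 (Cinder)
Winners (5 units): Onyx, Arden, Alder, Dune, Meridian.
Highest unsuccessful bid: $56 → clearing price.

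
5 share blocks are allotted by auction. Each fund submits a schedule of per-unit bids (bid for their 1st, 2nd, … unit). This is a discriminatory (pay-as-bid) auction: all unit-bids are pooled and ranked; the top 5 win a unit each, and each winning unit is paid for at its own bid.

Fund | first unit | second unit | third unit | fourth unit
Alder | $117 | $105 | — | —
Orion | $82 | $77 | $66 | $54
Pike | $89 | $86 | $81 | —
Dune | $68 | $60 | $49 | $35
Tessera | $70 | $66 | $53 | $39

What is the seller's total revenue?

Merging the schedules and taking the best 5: 117 (Alder-1), 105 (Alder-2), 89 (Pike-1), 86 (Pike-2), 82 (Orion-1)
Next rejected bid: $81 (not a price — pay-as-bid).
Each winning unit pays its own bid.
Revenue = 117 + 105 + 89 + 86 + 82 = $479.

Total revenue: $479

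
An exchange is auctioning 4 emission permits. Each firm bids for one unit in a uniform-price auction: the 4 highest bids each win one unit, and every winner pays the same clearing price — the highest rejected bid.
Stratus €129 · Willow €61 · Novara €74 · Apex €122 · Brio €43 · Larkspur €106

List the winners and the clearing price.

Sorting: 129 (Stratus), 122 (Apex), 106 (Larkspur), 74 (Novara), 61 (Willow), 43 (Brio)
Top 4: Stratus, Apex, Larkspur, Novara.
Clearing price = highest rejected bid = €61.

Stratus, Apex, Larkspur, Novara; each pays €61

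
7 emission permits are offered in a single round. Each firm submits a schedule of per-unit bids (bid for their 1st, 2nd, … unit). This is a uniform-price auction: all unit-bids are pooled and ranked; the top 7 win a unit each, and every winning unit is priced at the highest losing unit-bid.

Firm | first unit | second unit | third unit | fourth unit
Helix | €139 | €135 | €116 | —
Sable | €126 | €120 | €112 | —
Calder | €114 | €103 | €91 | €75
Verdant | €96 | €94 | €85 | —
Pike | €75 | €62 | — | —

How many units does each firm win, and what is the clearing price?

Pooled unit-bids ranked (top 7): 139 (Helix-1), 135 (Helix-2), 126 (Sable-1), 120 (Sable-2), 116 (Helix-3), 114 (Calder-1), 112 (Sable-3)
First bid not allocated: €103.
Allocation: Calder 1, Helix 3, Sable 3.

Calder 1, Helix 3, Sable 3; clearing price €103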